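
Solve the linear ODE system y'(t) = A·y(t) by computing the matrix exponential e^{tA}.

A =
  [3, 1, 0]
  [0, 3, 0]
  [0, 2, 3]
e^{tA} =
  [exp(3*t), t*exp(3*t), 0]
  [0, exp(3*t), 0]
  [0, 2*t*exp(3*t), exp(3*t)]

Strategy: write A = P · J · P⁻¹ where J is a Jordan canonical form, so e^{tA} = P · e^{tJ} · P⁻¹, and e^{tJ} can be computed block-by-block.

A has Jordan form
J =
  [3, 1, 0]
  [0, 3, 0]
  [0, 0, 3]
(up to reordering of blocks).

Per-block formulas:
  For a 2×2 Jordan block J_2(3): exp(t · J_2(3)) = e^(3t)·(I + t·N), where N is the 2×2 nilpotent shift.
  For a 1×1 block at λ = 3: exp(t · [3]) = [e^(3t)].

After assembling e^{tJ} and conjugating by P, we get:

e^{tA} =
  [exp(3*t), t*exp(3*t), 0]
  [0, exp(3*t), 0]
  [0, 2*t*exp(3*t), exp(3*t)]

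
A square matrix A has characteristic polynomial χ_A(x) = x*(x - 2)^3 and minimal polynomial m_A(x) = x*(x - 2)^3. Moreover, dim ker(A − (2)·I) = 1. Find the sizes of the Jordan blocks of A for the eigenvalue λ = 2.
Block sizes for λ = 2: [3]

Step 1 — from the characteristic polynomial, algebraic multiplicity of λ = 2 is 3. From dim ker(A − (2)·I) = 1, there are exactly 1 Jordan blocks for λ = 2.
Step 2 — from the minimal polynomial, the factor (x − 2)^3 tells us the largest block for λ = 2 has size 3.
Step 3 — with total size 3, 1 blocks, and largest block 3, the block sizes (in nonincreasing order) are [3].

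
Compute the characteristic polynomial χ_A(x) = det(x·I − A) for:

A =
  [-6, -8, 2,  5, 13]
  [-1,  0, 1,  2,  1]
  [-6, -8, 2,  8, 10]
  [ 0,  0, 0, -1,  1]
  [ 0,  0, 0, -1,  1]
x^5 + 4*x^4

Expanding det(x·I − A) (e.g. by cofactor expansion or by noting that A is similar to its Jordan form J, which has the same characteristic polynomial as A) gives
  χ_A(x) = x^5 + 4*x^4
which factors as x^4*(x + 4). The eigenvalues (with algebraic multiplicities) are λ = -4 with multiplicity 1, λ = 0 with multiplicity 4.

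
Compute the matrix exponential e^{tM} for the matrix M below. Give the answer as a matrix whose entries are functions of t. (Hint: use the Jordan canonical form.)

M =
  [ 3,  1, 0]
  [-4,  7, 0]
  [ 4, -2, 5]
e^{tM} =
  [-2*t*exp(5*t) + exp(5*t), t*exp(5*t), 0]
  [-4*t*exp(5*t), 2*t*exp(5*t) + exp(5*t), 0]
  [4*t*exp(5*t), -2*t*exp(5*t), exp(5*t)]

Strategy: write M = P · J · P⁻¹ where J is a Jordan canonical form, so e^{tM} = P · e^{tJ} · P⁻¹, and e^{tJ} can be computed block-by-block.

M has Jordan form
J =
  [5, 1, 0]
  [0, 5, 0]
  [0, 0, 5]
(up to reordering of blocks).

Per-block formulas:
  For a 1×1 block at λ = 5: exp(t · [5]) = [e^(5t)].
  For a 2×2 Jordan block J_2(5): exp(t · J_2(5)) = e^(5t)·(I + t·N), where N is the 2×2 nilpotent shift.

After assembling e^{tJ} and conjugating by P, we get:

e^{tM} =
  [-2*t*exp(5*t) + exp(5*t), t*exp(5*t), 0]
  [-4*t*exp(5*t), 2*t*exp(5*t) + exp(5*t), 0]
  [4*t*exp(5*t), -2*t*exp(5*t), exp(5*t)]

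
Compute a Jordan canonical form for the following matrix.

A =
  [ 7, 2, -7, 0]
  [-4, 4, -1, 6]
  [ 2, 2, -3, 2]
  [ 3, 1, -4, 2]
J_2(2) ⊕ J_2(3)

The characteristic polynomial is
  det(x·I − A) = x^4 - 10*x^3 + 37*x^2 - 60*x + 36 = (x - 3)^2*(x - 2)^2

Eigenvalues and multiplicities (the geometric multiplicity of λ is n − rank(A − λI), which equals the number of Jordan blocks for λ):
  λ = 2: algebraic multiplicity = 2, geometric multiplicity = 1
  λ = 3: algebraic multiplicity = 2, geometric multiplicity = 1

Determining the block sizes for each eigenvalue:
  λ = 2: one block (gm = 1), so the single block has size am = 2 → block sizes [2]
  λ = 3: one block (gm = 1), so the single block has size am = 2 → block sizes [2]

Assembling the blocks gives a Jordan form
J =
  [2, 1, 0, 0]
  [0, 2, 0, 0]
  [0, 0, 3, 1]
  [0, 0, 0, 3]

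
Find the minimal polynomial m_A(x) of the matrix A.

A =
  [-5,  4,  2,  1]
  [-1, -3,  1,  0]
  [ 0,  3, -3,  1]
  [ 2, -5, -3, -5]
x^3 + 12*x^2 + 48*x + 64

The characteristic polynomial is χ_A(x) = (x + 4)^4, so the eigenvalues are known. The minimal polynomial is
  m_A(x) = Π_λ (x − λ)^{k_λ}
where k_λ is the size of the *largest* Jordan block for λ (equivalently, the smallest k with (A − λI)^k v = 0 for every generalised eigenvector v of λ).

  λ = -4: largest Jordan block has size 3, contributing (x + 4)^3

So m_A(x) = (x + 4)^3 = x^3 + 12*x^2 + 48*x + 64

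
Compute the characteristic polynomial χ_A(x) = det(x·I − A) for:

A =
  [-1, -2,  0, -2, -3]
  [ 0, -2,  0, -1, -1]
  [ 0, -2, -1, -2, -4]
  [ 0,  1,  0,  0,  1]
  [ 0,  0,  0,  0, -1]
x^5 + 5*x^4 + 10*x^3 + 10*x^2 + 5*x + 1

Expanding det(x·I − A) (e.g. by cofactor expansion or by noting that A is similar to its Jordan form J, which has the same characteristic polynomial as A) gives
  χ_A(x) = x^5 + 5*x^4 + 10*x^3 + 10*x^2 + 5*x + 1
which factors as (x + 1)^5. The eigenvalues (with algebraic multiplicities) are λ = -1 with multiplicity 5.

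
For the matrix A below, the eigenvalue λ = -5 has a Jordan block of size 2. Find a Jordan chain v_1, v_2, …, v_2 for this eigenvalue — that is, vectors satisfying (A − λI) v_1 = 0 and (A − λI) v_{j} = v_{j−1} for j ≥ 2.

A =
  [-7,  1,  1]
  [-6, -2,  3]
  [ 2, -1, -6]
A Jordan chain for λ = -5 of length 2:
v_1 = (-2, -6, 2)ᵀ
v_2 = (1, 0, 0)ᵀ

Let N = A − (-5)·I. We want v_2 with N^2 v_2 = 0 but N^1 v_2 ≠ 0; then v_{j-1} := N · v_j for j = 2, …, 2.

Pick v_2 = (1, 0, 0)ᵀ.
Then v_1 = N · v_2 = (-2, -6, 2)ᵀ.

Sanity check: (A − (-5)·I) v_1 = (0, 0, 0)ᵀ = 0. ✓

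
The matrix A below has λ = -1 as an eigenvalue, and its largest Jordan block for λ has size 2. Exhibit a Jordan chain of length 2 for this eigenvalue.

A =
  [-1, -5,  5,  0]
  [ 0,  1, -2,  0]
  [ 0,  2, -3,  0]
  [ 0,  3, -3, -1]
A Jordan chain for λ = -1 of length 2:
v_1 = (-5, 2, 2, 3)ᵀ
v_2 = (0, 1, 0, 0)ᵀ

Let N = A − (-1)·I. We want v_2 with N^2 v_2 = 0 but N^1 v_2 ≠ 0; then v_{j-1} := N · v_j for j = 2, …, 2.

Pick v_2 = (0, 1, 0, 0)ᵀ.
Then v_1 = N · v_2 = (-5, 2, 2, 3)ᵀ.

Sanity check: (A − (-1)·I) v_1 = (0, 0, 0, 0)ᵀ = 0. ✓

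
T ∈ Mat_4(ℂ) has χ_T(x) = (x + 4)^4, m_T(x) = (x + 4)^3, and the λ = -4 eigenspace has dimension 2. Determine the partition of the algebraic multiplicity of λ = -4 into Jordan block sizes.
Block sizes for λ = -4: [3, 1]

Step 1 — from the characteristic polynomial, algebraic multiplicity of λ = -4 is 4. From dim ker(T − (-4)·I) = 2, there are exactly 2 Jordan blocks for λ = -4.
Step 2 — from the minimal polynomial, the factor (x + 4)^3 tells us the largest block for λ = -4 has size 3.
Step 3 — with total size 4, 2 blocks, and largest block 3, the block sizes (in nonincreasing order) are [3, 1].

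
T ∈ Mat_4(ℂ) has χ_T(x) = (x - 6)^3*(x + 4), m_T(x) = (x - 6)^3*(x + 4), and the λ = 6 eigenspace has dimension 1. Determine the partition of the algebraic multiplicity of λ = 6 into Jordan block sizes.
Block sizes for λ = 6: [3]

Step 1 — from the characteristic polynomial, algebraic multiplicity of λ = 6 is 3. From dim ker(T − (6)·I) = 1, there are exactly 1 Jordan blocks for λ = 6.
Step 2 — from the minimal polynomial, the factor (x − 6)^3 tells us the largest block for λ = 6 has size 3.
Step 3 — with total size 3, 1 blocks, and largest block 3, the block sizes (in nonincreasing order) are [3].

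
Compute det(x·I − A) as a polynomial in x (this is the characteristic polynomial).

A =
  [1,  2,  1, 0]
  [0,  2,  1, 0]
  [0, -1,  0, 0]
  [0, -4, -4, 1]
x^4 - 4*x^3 + 6*x^2 - 4*x + 1

Expanding det(x·I − A) (e.g. by cofactor expansion or by noting that A is similar to its Jordan form J, which has the same characteristic polynomial as A) gives
  χ_A(x) = x^4 - 4*x^3 + 6*x^2 - 4*x + 1
which factors as (x - 1)^4. The eigenvalues (with algebraic multiplicities) are λ = 1 with multiplicity 4.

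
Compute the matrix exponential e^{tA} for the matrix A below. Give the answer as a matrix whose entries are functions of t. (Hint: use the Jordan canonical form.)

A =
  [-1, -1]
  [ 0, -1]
e^{tA} =
  [exp(-t), -t*exp(-t)]
  [0, exp(-t)]

Strategy: write A = P · J · P⁻¹ where J is a Jordan canonical form, so e^{tA} = P · e^{tJ} · P⁻¹, and e^{tJ} can be computed block-by-block.

A has Jordan form
J =
  [-1,  1]
  [ 0, -1]
(up to reordering of blocks).

Per-block formulas:
  For a 2×2 Jordan block J_2(-1): exp(t · J_2(-1)) = e^(-1t)·(I + t·N), where N is the 2×2 nilpotent shift.

After assembling e^{tJ} and conjugating by P, we get:

e^{tA} =
  [exp(-t), -t*exp(-t)]
  [0, exp(-t)]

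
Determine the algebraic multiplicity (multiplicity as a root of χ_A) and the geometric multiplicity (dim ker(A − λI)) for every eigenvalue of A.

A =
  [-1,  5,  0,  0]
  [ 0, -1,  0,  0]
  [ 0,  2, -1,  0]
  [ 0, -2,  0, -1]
λ = -1: alg = 4, geom = 3

Step 1 — factor the characteristic polynomial to read off the algebraic multiplicities:
  χ_A(x) = (x + 1)^4

Step 2 — compute geometric multiplicities via the rank-nullity identity g(λ) = n − rank(A − λI):
  rank(A − (-1)·I) = 1, so dim ker(A − (-1)·I) = n − 1 = 3

Summary:
  λ = -1: algebraic multiplicity = 4, geometric multiplicity = 3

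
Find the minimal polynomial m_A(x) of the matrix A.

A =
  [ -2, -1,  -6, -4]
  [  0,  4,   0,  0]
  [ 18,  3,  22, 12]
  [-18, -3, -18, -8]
x^2 - 8*x + 16

The characteristic polynomial is χ_A(x) = (x - 4)^4, so the eigenvalues are known. The minimal polynomial is
  m_A(x) = Π_λ (x − λ)^{k_λ}
where k_λ is the size of the *largest* Jordan block for λ (equivalently, the smallest k with (A − λI)^k v = 0 for every generalised eigenvector v of λ).

  λ = 4: largest Jordan block has size 2, contributing (x − 4)^2

So m_A(x) = (x - 4)^2 = x^2 - 8*x + 16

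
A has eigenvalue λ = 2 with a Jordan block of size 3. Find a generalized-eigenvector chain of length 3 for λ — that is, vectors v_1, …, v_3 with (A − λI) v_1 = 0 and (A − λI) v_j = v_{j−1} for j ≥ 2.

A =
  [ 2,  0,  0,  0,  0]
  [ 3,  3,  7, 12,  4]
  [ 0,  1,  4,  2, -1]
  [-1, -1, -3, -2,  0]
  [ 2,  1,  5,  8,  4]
A Jordan chain for λ = 2 of length 3:
v_1 = (0, -1, -1, 1, -1)ᵀ
v_2 = (0, 3, 0, -1, 2)ᵀ
v_3 = (1, 0, 0, 0, 0)ᵀ

Let N = A − (2)·I. We want v_3 with N^3 v_3 = 0 but N^2 v_3 ≠ 0; then v_{j-1} := N · v_j for j = 3, …, 2.

Pick v_3 = (1, 0, 0, 0, 0)ᵀ.
Then v_2 = N · v_3 = (0, 3, 0, -1, 2)ᵀ.
Then v_1 = N · v_2 = (0, -1, -1, 1, -1)ᵀ.

Sanity check: (A − (2)·I) v_1 = (0, 0, 0, 0, 0)ᵀ = 0. ✓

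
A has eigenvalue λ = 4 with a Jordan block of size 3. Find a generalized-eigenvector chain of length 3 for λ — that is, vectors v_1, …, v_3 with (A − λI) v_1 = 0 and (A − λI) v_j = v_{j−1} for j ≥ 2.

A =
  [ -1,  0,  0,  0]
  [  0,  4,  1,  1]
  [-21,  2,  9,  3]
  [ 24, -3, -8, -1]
A Jordan chain for λ = 4 of length 3:
v_1 = (0, -1, 1, -1)ᵀ
v_2 = (0, 0, 2, -3)ᵀ
v_3 = (0, 1, 0, 0)ᵀ

Let N = A − (4)·I. We want v_3 with N^3 v_3 = 0 but N^2 v_3 ≠ 0; then v_{j-1} := N · v_j for j = 3, …, 2.

Pick v_3 = (0, 1, 0, 0)ᵀ.
Then v_2 = N · v_3 = (0, 0, 2, -3)ᵀ.
Then v_1 = N · v_2 = (0, -1, 1, -1)ᵀ.

Sanity check: (A − (4)·I) v_1 = (0, 0, 0, 0)ᵀ = 0. ✓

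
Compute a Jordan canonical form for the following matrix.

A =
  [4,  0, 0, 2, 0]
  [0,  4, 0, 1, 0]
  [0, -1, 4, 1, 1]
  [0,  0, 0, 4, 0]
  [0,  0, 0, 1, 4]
J_2(4) ⊕ J_2(4) ⊕ J_1(4)

The characteristic polynomial is
  det(x·I − A) = x^5 - 20*x^4 + 160*x^3 - 640*x^2 + 1280*x - 1024 = (x - 4)^5

Eigenvalues and multiplicities (the geometric multiplicity of λ is n − rank(A − λI), which equals the number of Jordan blocks for λ):
  λ = 4: algebraic multiplicity = 5, geometric multiplicity = 3

Determining the block sizes for each eigenvalue:
  λ = 4: with am = 5 and gm = 3, the partition is not yet determined (e.g. several partitions of 5 into 3 parts exist). Let N = A − (4)·I. Computing rank(N^1) = 2, rank(N^2) = 0; the number of blocks of size ≥ j is rank(N^{j−1}) − rank(N^j), giving [3, 2]. So we have 2 block(s) of size 2, 1 block(s) of size 1 → block sizes [2, 2, 1]

Assembling the blocks gives a Jordan form
J =
  [4, 1, 0, 0, 0]
  [0, 4, 0, 0, 0]
  [0, 0, 4, 1, 0]
  [0, 0, 0, 4, 0]
  [0, 0, 0, 0, 4]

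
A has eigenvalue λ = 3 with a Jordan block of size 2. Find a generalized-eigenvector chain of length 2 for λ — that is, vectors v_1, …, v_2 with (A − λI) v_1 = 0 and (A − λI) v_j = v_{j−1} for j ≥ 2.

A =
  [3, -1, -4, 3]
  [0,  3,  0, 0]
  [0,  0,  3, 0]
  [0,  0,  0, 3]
A Jordan chain for λ = 3 of length 2:
v_1 = (-1, 0, 0, 0)ᵀ
v_2 = (0, 1, 0, 0)ᵀ

Let N = A − (3)·I. We want v_2 with N^2 v_2 = 0 but N^1 v_2 ≠ 0; then v_{j-1} := N · v_j for j = 2, …, 2.

Pick v_2 = (0, 1, 0, 0)ᵀ.
Then v_1 = N · v_2 = (-1, 0, 0, 0)ᵀ.

Sanity check: (A − (3)·I) v_1 = (0, 0, 0, 0)ᵀ = 0. ✓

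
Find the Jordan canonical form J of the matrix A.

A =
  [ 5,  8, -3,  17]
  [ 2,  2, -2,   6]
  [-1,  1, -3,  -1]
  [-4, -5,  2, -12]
J_2(-2) ⊕ J_2(-2)

The characteristic polynomial is
  det(x·I − A) = x^4 + 8*x^3 + 24*x^2 + 32*x + 16 = (x + 2)^4

Eigenvalues and multiplicities (the geometric multiplicity of λ is n − rank(A − λI), which equals the number of Jordan blocks for λ):
  λ = -2: algebraic multiplicity = 4, geometric multiplicity = 2

Determining the block sizes for each eigenvalue:
  λ = -2: with am = 4 and gm = 2, the partition is not yet determined (e.g. several partitions of 4 into 2 parts exist). Let N = A − (-2)·I. Computing rank(N^1) = 2, rank(N^2) = 0; the number of blocks of size ≥ j is rank(N^{j−1}) − rank(N^j), giving [2, 2]. So we have 2 block(s) of size 2 → block sizes [2, 2]

Assembling the blocks gives a Jordan form
J =
  [-2,  1,  0,  0]
  [ 0, -2,  0,  0]
  [ 0,  0, -2,  1]
  [ 0,  0,  0, -2]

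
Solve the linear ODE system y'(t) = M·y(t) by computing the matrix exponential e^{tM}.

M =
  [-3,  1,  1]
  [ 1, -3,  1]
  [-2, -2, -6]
e^{tM} =
  [t*exp(-4*t) + exp(-4*t), t*exp(-4*t), t*exp(-4*t)]
  [t*exp(-4*t), t*exp(-4*t) + exp(-4*t), t*exp(-4*t)]
  [-2*t*exp(-4*t), -2*t*exp(-4*t), -2*t*exp(-4*t) + exp(-4*t)]

Strategy: write M = P · J · P⁻¹ where J is a Jordan canonical form, so e^{tM} = P · e^{tJ} · P⁻¹, and e^{tJ} can be computed block-by-block.

M has Jordan form
J =
  [-4,  1,  0]
  [ 0, -4,  0]
  [ 0,  0, -4]
(up to reordering of blocks).

Per-block formulas:
  For a 2×2 Jordan block J_2(-4): exp(t · J_2(-4)) = e^(-4t)·(I + t·N), where N is the 2×2 nilpotent shift.
  For a 1×1 block at λ = -4: exp(t · [-4]) = [e^(-4t)].

After assembling e^{tJ} and conjugating by P, we get:

e^{tM} =
  [t*exp(-4*t) + exp(-4*t), t*exp(-4*t), t*exp(-4*t)]
  [t*exp(-4*t), t*exp(-4*t) + exp(-4*t), t*exp(-4*t)]
  [-2*t*exp(-4*t), -2*t*exp(-4*t), -2*t*exp(-4*t) + exp(-4*t)]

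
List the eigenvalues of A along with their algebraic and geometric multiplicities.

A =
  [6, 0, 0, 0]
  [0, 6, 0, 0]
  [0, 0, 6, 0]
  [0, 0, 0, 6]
λ = 6: alg = 4, geom = 4

Step 1 — factor the characteristic polynomial to read off the algebraic multiplicities:
  χ_A(x) = (x - 6)^4

Step 2 — compute geometric multiplicities via the rank-nullity identity g(λ) = n − rank(A − λI):
  rank(A − (6)·I) = 0, so dim ker(A − (6)·I) = n − 0 = 4

Summary:
  λ = 6: algebraic multiplicity = 4, geometric multiplicity = 4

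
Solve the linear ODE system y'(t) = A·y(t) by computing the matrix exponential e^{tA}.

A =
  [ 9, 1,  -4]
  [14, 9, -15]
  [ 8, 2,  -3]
e^{tA} =
  [-t^2*exp(5*t) + 4*t*exp(5*t) + exp(5*t), t*exp(5*t), t^2*exp(5*t)/2 - 4*t*exp(5*t)]
  [-4*t^2*exp(5*t) + 14*t*exp(5*t), 4*t*exp(5*t) + exp(5*t), 2*t^2*exp(5*t) - 15*t*exp(5*t)]
  [-2*t^2*exp(5*t) + 8*t*exp(5*t), 2*t*exp(5*t), t^2*exp(5*t) - 8*t*exp(5*t) + exp(5*t)]

Strategy: write A = P · J · P⁻¹ where J is a Jordan canonical form, so e^{tA} = P · e^{tJ} · P⁻¹, and e^{tJ} can be computed block-by-block.

A has Jordan form
J =
  [5, 1, 0]
  [0, 5, 1]
  [0, 0, 5]
(up to reordering of blocks).

Per-block formulas:
  For a 3×3 Jordan block J_3(5): exp(t · J_3(5)) = e^(5t)·(I + t·N + (t^2/2)·N^2), where N is the 3×3 nilpotent shift.

After assembling e^{tJ} and conjugating by P, we get:

e^{tA} =
  [-t^2*exp(5*t) + 4*t*exp(5*t) + exp(5*t), t*exp(5*t), t^2*exp(5*t)/2 - 4*t*exp(5*t)]
  [-4*t^2*exp(5*t) + 14*t*exp(5*t), 4*t*exp(5*t) + exp(5*t), 2*t^2*exp(5*t) - 15*t*exp(5*t)]
  [-2*t^2*exp(5*t) + 8*t*exp(5*t), 2*t*exp(5*t), t^2*exp(5*t) - 8*t*exp(5*t) + exp(5*t)]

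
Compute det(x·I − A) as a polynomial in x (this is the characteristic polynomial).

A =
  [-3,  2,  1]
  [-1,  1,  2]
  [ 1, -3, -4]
x^3 + 6*x^2 + 12*x + 8

Expanding det(x·I − A) (e.g. by cofactor expansion or by noting that A is similar to its Jordan form J, which has the same characteristic polynomial as A) gives
  χ_A(x) = x^3 + 6*x^2 + 12*x + 8
which factors as (x + 2)^3. The eigenvalues (with algebraic multiplicities) are λ = -2 with multiplicity 3.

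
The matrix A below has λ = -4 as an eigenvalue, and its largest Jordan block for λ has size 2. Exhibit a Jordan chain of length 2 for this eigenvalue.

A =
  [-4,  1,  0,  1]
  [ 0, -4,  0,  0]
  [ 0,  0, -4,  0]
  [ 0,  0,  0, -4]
A Jordan chain for λ = -4 of length 2:
v_1 = (1, 0, 0, 0)ᵀ
v_2 = (0, 1, 0, 0)ᵀ

Let N = A − (-4)·I. We want v_2 with N^2 v_2 = 0 but N^1 v_2 ≠ 0; then v_{j-1} := N · v_j for j = 2, …, 2.

Pick v_2 = (0, 1, 0, 0)ᵀ.
Then v_1 = N · v_2 = (1, 0, 0, 0)ᵀ.

Sanity check: (A − (-4)·I) v_1 = (0, 0, 0, 0)ᵀ = 0. ✓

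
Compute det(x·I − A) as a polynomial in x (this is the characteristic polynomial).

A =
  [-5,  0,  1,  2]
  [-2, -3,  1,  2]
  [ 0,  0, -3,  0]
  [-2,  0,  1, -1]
x^4 + 12*x^3 + 54*x^2 + 108*x + 81

Expanding det(x·I − A) (e.g. by cofactor expansion or by noting that A is similar to its Jordan form J, which has the same characteristic polynomial as A) gives
  χ_A(x) = x^4 + 12*x^3 + 54*x^2 + 108*x + 81
which factors as (x + 3)^4. The eigenvalues (with algebraic multiplicities) are λ = -3 with multiplicity 4.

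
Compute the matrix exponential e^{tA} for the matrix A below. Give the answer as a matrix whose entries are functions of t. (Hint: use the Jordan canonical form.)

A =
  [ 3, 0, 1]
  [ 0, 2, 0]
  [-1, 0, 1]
e^{tA} =
  [t*exp(2*t) + exp(2*t), 0, t*exp(2*t)]
  [0, exp(2*t), 0]
  [-t*exp(2*t), 0, -t*exp(2*t) + exp(2*t)]

Strategy: write A = P · J · P⁻¹ where J is a Jordan canonical form, so e^{tA} = P · e^{tJ} · P⁻¹, and e^{tJ} can be computed block-by-block.

A has Jordan form
J =
  [2, 1, 0]
  [0, 2, 0]
  [0, 0, 2]
(up to reordering of blocks).

Per-block formulas:
  For a 1×1 block at λ = 2: exp(t · [2]) = [e^(2t)].
  For a 2×2 Jordan block J_2(2): exp(t · J_2(2)) = e^(2t)·(I + t·N), where N is the 2×2 nilpotent shift.

After assembling e^{tJ} and conjugating by P, we get:

e^{tA} =
  [t*exp(2*t) + exp(2*t), 0, t*exp(2*t)]
  [0, exp(2*t), 0]
  [-t*exp(2*t), 0, -t*exp(2*t) + exp(2*t)]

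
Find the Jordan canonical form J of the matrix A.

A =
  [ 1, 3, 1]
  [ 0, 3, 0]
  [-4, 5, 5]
J_3(3)

The characteristic polynomial is
  det(x·I − A) = x^3 - 9*x^2 + 27*x - 27 = (x - 3)^3

Eigenvalues and multiplicities (the geometric multiplicity of λ is n − rank(A − λI), which equals the number of Jordan blocks for λ):
  λ = 3: algebraic multiplicity = 3, geometric multiplicity = 1

Determining the block sizes for each eigenvalue:
  λ = 3: one block (gm = 1), so the single block has size am = 3 → block sizes [3]

Assembling the blocks gives a Jordan form
J =
  [3, 1, 0]
  [0, 3, 1]
  [0, 0, 3]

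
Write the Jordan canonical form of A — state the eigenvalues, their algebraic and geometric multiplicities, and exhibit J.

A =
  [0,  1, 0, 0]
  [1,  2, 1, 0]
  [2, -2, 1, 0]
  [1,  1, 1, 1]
J_3(1) ⊕ J_1(1)

The characteristic polynomial is
  det(x·I − A) = x^4 - 4*x^3 + 6*x^2 - 4*x + 1 = (x - 1)^4

Eigenvalues and multiplicities (the geometric multiplicity of λ is n − rank(A − λI), which equals the number of Jordan blocks for λ):
  λ = 1: algebraic multiplicity = 4, geometric multiplicity = 2

Determining the block sizes for each eigenvalue:
  λ = 1: with am = 4 and gm = 2, the partition is not yet determined (e.g. several partitions of 4 into 2 parts exist). Let N = A − (1)·I. Computing rank(N^1) = 2, rank(N^2) = 1, rank(N^3) = 0; the number of blocks of size ≥ j is rank(N^{j−1}) − rank(N^j), giving [2, 1, 1]. So we have 1 block(s) of size 3, 1 block(s) of size 1 → block sizes [3, 1]

Assembling the blocks gives a Jordan form
J =
  [1, 1, 0, 0]
  [0, 1, 1, 0]
  [0, 0, 1, 0]
  [0, 0, 0, 1]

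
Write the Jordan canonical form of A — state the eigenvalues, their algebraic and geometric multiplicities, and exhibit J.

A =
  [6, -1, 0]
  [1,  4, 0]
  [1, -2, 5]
J_3(5)

The characteristic polynomial is
  det(x·I − A) = x^3 - 15*x^2 + 75*x - 125 = (x - 5)^3

Eigenvalues and multiplicities (the geometric multiplicity of λ is n − rank(A − λI), which equals the number of Jordan blocks for λ):
  λ = 5: algebraic multiplicity = 3, geometric multiplicity = 1

Determining the block sizes for each eigenvalue:
  λ = 5: one block (gm = 1), so the single block has size am = 3 → block sizes [3]

Assembling the blocks gives a Jordan form
J =
  [5, 1, 0]
  [0, 5, 1]
  [0, 0, 5]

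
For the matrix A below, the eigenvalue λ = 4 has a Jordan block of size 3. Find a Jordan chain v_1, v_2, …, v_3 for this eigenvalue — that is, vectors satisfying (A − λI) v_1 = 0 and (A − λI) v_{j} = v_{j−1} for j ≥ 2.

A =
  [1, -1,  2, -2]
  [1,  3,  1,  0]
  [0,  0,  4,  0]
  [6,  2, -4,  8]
A Jordan chain for λ = 4 of length 3:
v_1 = (-4, -4, 0, 8)ᵀ
v_2 = (-3, 1, 0, 6)ᵀ
v_3 = (1, 0, 0, 0)ᵀ

Let N = A − (4)·I. We want v_3 with N^3 v_3 = 0 but N^2 v_3 ≠ 0; then v_{j-1} := N · v_j for j = 3, …, 2.

Pick v_3 = (1, 0, 0, 0)ᵀ.
Then v_2 = N · v_3 = (-3, 1, 0, 6)ᵀ.
Then v_1 = N · v_2 = (-4, -4, 0, 8)ᵀ.

Sanity check: (A − (4)·I) v_1 = (0, 0, 0, 0)ᵀ = 0. ✓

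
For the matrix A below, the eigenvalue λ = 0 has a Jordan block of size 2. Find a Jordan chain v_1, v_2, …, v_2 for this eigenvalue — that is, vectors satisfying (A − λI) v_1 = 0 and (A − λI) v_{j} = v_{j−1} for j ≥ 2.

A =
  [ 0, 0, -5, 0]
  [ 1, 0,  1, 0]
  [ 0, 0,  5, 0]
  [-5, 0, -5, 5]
A Jordan chain for λ = 0 of length 2:
v_1 = (0, 1, 0, 0)ᵀ
v_2 = (1, 0, 0, 1)ᵀ

Let N = A − (0)·I. We want v_2 with N^2 v_2 = 0 but N^1 v_2 ≠ 0; then v_{j-1} := N · v_j for j = 2, …, 2.

Pick v_2 = (1, 0, 0, 1)ᵀ.
Then v_1 = N · v_2 = (0, 1, 0, 0)ᵀ.

Sanity check: (A − (0)·I) v_1 = (0, 0, 0, 0)ᵀ = 0. ✓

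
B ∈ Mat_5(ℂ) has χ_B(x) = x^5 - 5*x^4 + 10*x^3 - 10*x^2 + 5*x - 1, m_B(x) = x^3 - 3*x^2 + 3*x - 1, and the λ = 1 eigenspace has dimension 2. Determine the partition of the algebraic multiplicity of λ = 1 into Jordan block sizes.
Block sizes for λ = 1: [3, 2]

Step 1 — from the characteristic polynomial, algebraic multiplicity of λ = 1 is 5. From dim ker(B − (1)·I) = 2, there are exactly 2 Jordan blocks for λ = 1.
Step 2 — from the minimal polynomial, the factor (x − 1)^3 tells us the largest block for λ = 1 has size 3.
Step 3 — with total size 5, 2 blocks, and largest block 3, the block sizes (in nonincreasing order) are [3, 2].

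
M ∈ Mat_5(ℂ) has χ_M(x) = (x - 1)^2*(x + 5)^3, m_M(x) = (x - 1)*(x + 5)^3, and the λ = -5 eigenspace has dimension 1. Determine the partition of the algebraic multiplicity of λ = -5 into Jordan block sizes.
Block sizes for λ = -5: [3]

Step 1 — from the characteristic polynomial, algebraic multiplicity of λ = -5 is 3. From dim ker(M − (-5)·I) = 1, there are exactly 1 Jordan blocks for λ = -5.
Step 2 — from the minimal polynomial, the factor (x + 5)^3 tells us the largest block for λ = -5 has size 3.
Step 3 — with total size 3, 1 blocks, and largest block 3, the block sizes (in nonincreasing order) are [3].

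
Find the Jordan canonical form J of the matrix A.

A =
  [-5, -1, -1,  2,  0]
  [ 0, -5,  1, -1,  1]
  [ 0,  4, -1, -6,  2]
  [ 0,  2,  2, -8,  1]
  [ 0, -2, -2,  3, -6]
J_3(-5) ⊕ J_2(-5)

The characteristic polynomial is
  det(x·I − A) = x^5 + 25*x^4 + 250*x^3 + 1250*x^2 + 3125*x + 3125 = (x + 5)^5

Eigenvalues and multiplicities (the geometric multiplicity of λ is n − rank(A − λI), which equals the number of Jordan blocks for λ):
  λ = -5: algebraic multiplicity = 5, geometric multiplicity = 2

Determining the block sizes for each eigenvalue:
  λ = -5: with am = 5 and gm = 2, the partition is not yet determined (e.g. several partitions of 5 into 2 parts exist). Let N = A − (-5)·I. Computing rank(N^1) = 3, rank(N^2) = 1, rank(N^3) = 0; the number of blocks of size ≥ j is rank(N^{j−1}) − rank(N^j), giving [2, 2, 1]. So we have 1 block(s) of size 3, 1 block(s) of size 2 → block sizes [3, 2]

Assembling the blocks gives a Jordan form
J =
  [-5,  1,  0,  0,  0]
  [ 0, -5,  1,  0,  0]
  [ 0,  0, -5,  0,  0]
  [ 0,  0,  0, -5,  1]
  [ 0,  0,  0,  0, -5]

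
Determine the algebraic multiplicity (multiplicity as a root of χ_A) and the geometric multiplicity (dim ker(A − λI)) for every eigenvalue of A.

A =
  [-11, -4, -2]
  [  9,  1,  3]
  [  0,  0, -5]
λ = -5: alg = 3, geom = 2

Step 1 — factor the characteristic polynomial to read off the algebraic multiplicities:
  χ_A(x) = (x + 5)^3

Step 2 — compute geometric multiplicities via the rank-nullity identity g(λ) = n − rank(A − λI):
  rank(A − (-5)·I) = 1, so dim ker(A − (-5)·I) = n − 1 = 2

Summary:
  λ = -5: algebraic multiplicity = 3, geometric multiplicity = 2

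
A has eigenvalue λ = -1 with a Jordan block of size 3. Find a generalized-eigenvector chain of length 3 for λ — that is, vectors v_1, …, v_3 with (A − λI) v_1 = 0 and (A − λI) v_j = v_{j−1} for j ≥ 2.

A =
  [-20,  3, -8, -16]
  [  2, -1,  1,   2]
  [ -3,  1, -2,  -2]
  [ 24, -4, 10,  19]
A Jordan chain for λ = -1 of length 3:
v_1 = (7, 7, 14, -14)ᵀ
v_2 = (-19, 2, -3, 24)ᵀ
v_3 = (1, 0, 0, 0)ᵀ

Let N = A − (-1)·I. We want v_3 with N^3 v_3 = 0 but N^2 v_3 ≠ 0; then v_{j-1} := N · v_j for j = 3, …, 2.

Pick v_3 = (1, 0, 0, 0)ᵀ.
Then v_2 = N · v_3 = (-19, 2, -3, 24)ᵀ.
Then v_1 = N · v_2 = (7, 7, 14, -14)ᵀ.

Sanity check: (A − (-1)·I) v_1 = (0, 0, 0, 0)ᵀ = 0. ✓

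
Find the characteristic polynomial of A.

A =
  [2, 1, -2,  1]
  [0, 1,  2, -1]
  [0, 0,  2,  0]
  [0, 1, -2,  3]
x^4 - 8*x^3 + 24*x^2 - 32*x + 16

Expanding det(x·I − A) (e.g. by cofactor expansion or by noting that A is similar to its Jordan form J, which has the same characteristic polynomial as A) gives
  χ_A(x) = x^4 - 8*x^3 + 24*x^2 - 32*x + 16
which factors as (x - 2)^4. The eigenvalues (with algebraic multiplicities) are λ = 2 with multiplicity 4.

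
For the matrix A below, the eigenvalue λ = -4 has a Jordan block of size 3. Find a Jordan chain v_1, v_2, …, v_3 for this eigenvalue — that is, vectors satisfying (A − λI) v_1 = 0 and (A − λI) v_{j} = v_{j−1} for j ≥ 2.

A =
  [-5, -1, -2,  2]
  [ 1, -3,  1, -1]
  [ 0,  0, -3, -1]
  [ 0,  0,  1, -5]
A Jordan chain for λ = -4 of length 3:
v_1 = (1, -1, 0, 0)ᵀ
v_2 = (-2, 1, 1, 1)ᵀ
v_3 = (0, 0, 1, 0)ᵀ

Let N = A − (-4)·I. We want v_3 with N^3 v_3 = 0 but N^2 v_3 ≠ 0; then v_{j-1} := N · v_j for j = 3, …, 2.

Pick v_3 = (0, 0, 1, 0)ᵀ.
Then v_2 = N · v_3 = (-2, 1, 1, 1)ᵀ.
Then v_1 = N · v_2 = (1, -1, 0, 0)ᵀ.

Sanity check: (A − (-4)·I) v_1 = (0, 0, 0, 0)ᵀ = 0. ✓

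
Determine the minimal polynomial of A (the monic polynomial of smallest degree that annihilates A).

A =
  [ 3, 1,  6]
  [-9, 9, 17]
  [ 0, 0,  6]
x^3 - 18*x^2 + 108*x - 216

The characteristic polynomial is χ_A(x) = (x - 6)^3, so the eigenvalues are known. The minimal polynomial is
  m_A(x) = Π_λ (x − λ)^{k_λ}
where k_λ is the size of the *largest* Jordan block for λ (equivalently, the smallest k with (A − λI)^k v = 0 for every generalised eigenvector v of λ).

  λ = 6: largest Jordan block has size 3, contributing (x − 6)^3

So m_A(x) = (x - 6)^3 = x^3 - 18*x^2 + 108*x - 216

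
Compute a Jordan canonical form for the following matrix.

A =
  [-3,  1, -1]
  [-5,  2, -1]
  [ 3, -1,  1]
J_3(0)

The characteristic polynomial is
  det(x·I − A) = x^3

Eigenvalues and multiplicities (the geometric multiplicity of λ is n − rank(A − λI), which equals the number of Jordan blocks for λ):
  λ = 0: algebraic multiplicity = 3, geometric multiplicity = 1

Determining the block sizes for each eigenvalue:
  λ = 0: one block (gm = 1), so the single block has size am = 3 → block sizes [3]

Assembling the blocks gives a Jordan form
J =
  [0, 1, 0]
  [0, 0, 1]
  [0, 0, 0]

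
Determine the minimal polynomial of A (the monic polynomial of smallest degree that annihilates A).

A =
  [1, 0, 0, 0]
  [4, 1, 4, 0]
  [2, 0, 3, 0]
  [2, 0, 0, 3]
x^2 - 4*x + 3

The characteristic polynomial is χ_A(x) = (x - 3)^2*(x - 1)^2, so the eigenvalues are known. The minimal polynomial is
  m_A(x) = Π_λ (x − λ)^{k_λ}
where k_λ is the size of the *largest* Jordan block for λ (equivalently, the smallest k with (A − λI)^k v = 0 for every generalised eigenvector v of λ).

  λ = 1: largest Jordan block has size 1, contributing (x − 1)
  λ = 3: largest Jordan block has size 1, contributing (x − 3)

So m_A(x) = (x - 3)*(x - 1) = x^2 - 4*x + 3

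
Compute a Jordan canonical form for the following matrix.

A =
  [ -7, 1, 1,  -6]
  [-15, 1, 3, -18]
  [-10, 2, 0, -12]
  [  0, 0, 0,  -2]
J_2(-2) ⊕ J_1(-2) ⊕ J_1(-2)

The characteristic polynomial is
  det(x·I − A) = x^4 + 8*x^3 + 24*x^2 + 32*x + 16 = (x + 2)^4

Eigenvalues and multiplicities (the geometric multiplicity of λ is n − rank(A − λI), which equals the number of Jordan blocks for λ):
  λ = -2: algebraic multiplicity = 4, geometric multiplicity = 3

Determining the block sizes for each eigenvalue:
  λ = -2: 3 blocks summing to 4 forces exactly one block of size 2 and the rest size 1 → block sizes [2, 1, 1]

Assembling the blocks gives a Jordan form
J =
  [-2,  1,  0,  0]
  [ 0, -2,  0,  0]
  [ 0,  0, -2,  0]
  [ 0,  0,  0, -2]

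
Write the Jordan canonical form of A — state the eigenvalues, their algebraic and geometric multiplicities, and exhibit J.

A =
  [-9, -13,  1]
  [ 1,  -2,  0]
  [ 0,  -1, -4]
J_3(-5)

The characteristic polynomial is
  det(x·I − A) = x^3 + 15*x^2 + 75*x + 125 = (x + 5)^3

Eigenvalues and multiplicities (the geometric multiplicity of λ is n − rank(A − λI), which equals the number of Jordan blocks for λ):
  λ = -5: algebraic multiplicity = 3, geometric multiplicity = 1

Determining the block sizes for each eigenvalue:
  λ = -5: one block (gm = 1), so the single block has size am = 3 → block sizes [3]

Assembling the blocks gives a Jordan form
J =
  [-5,  1,  0]
  [ 0, -5,  1]
  [ 0,  0, -5]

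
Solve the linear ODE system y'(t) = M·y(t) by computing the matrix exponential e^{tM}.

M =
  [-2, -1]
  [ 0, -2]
e^{tM} =
  [exp(-2*t), -t*exp(-2*t)]
  [0, exp(-2*t)]

Strategy: write M = P · J · P⁻¹ where J is a Jordan canonical form, so e^{tM} = P · e^{tJ} · P⁻¹, and e^{tJ} can be computed block-by-block.

M has Jordan form
J =
  [-2,  1]
  [ 0, -2]
(up to reordering of blocks).

Per-block formulas:
  For a 2×2 Jordan block J_2(-2): exp(t · J_2(-2)) = e^(-2t)·(I + t·N), where N is the 2×2 nilpotent shift.

After assembling e^{tJ} and conjugating by P, we get:

e^{tM} =
  [exp(-2*t), -t*exp(-2*t)]
  [0, exp(-2*t)]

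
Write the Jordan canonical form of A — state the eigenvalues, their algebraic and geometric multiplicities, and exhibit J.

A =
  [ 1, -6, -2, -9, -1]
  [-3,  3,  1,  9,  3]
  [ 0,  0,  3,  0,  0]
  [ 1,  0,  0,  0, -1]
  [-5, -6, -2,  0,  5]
J_1(0) ⊕ J_2(3) ⊕ J_2(3)

The characteristic polynomial is
  det(x·I − A) = x^5 - 12*x^4 + 54*x^3 - 108*x^2 + 81*x = x*(x - 3)^4

Eigenvalues and multiplicities (the geometric multiplicity of λ is n − rank(A − λI), which equals the number of Jordan blocks for λ):
  λ = 0: algebraic multiplicity = 1, geometric multiplicity = 1
  λ = 3: algebraic multiplicity = 4, geometric multiplicity = 2

Determining the block sizes for each eigenvalue:
  λ = 0: one block (gm = 1), so the single block has size am = 1 → block sizes [1]
  λ = 3: with am = 4 and gm = 2, the partition is not yet determined (e.g. several partitions of 4 into 2 parts exist). Let N = A − (3)·I. Computing rank(N^1) = 3, rank(N^2) = 1; the number of blocks of size ≥ j is rank(N^{j−1}) − rank(N^j), giving [2, 2]. So we have 2 block(s) of size 2 → block sizes [2, 2]

Assembling the blocks gives a Jordan form
J =
  [0, 0, 0, 0, 0]
  [0, 3, 1, 0, 0]
  [0, 0, 3, 0, 0]
  [0, 0, 0, 3, 1]
  [0, 0, 0, 0, 3]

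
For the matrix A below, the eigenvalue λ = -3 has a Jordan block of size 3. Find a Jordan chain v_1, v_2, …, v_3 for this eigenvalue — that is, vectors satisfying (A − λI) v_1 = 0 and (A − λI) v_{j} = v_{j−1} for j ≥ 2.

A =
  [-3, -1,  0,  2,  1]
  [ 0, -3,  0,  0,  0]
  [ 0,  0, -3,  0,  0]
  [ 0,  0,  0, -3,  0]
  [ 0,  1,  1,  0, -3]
A Jordan chain for λ = -3 of length 3:
v_1 = (1, 0, 0, 0, 0)ᵀ
v_2 = (-1, 0, 0, 0, 1)ᵀ
v_3 = (0, 1, 0, 0, 0)ᵀ

Let N = A − (-3)·I. We want v_3 with N^3 v_3 = 0 but N^2 v_3 ≠ 0; then v_{j-1} := N · v_j for j = 3, …, 2.

Pick v_3 = (0, 1, 0, 0, 0)ᵀ.
Then v_2 = N · v_3 = (-1, 0, 0, 0, 1)ᵀ.
Then v_1 = N · v_2 = (1, 0, 0, 0, 0)ᵀ.

Sanity check: (A − (-3)·I) v_1 = (0, 0, 0, 0, 0)ᵀ = 0. ✓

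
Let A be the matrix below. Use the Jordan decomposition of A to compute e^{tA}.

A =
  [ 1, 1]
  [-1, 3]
e^{tA} =
  [-t*exp(2*t) + exp(2*t), t*exp(2*t)]
  [-t*exp(2*t), t*exp(2*t) + exp(2*t)]

Strategy: write A = P · J · P⁻¹ where J is a Jordan canonical form, so e^{tA} = P · e^{tJ} · P⁻¹, and e^{tJ} can be computed block-by-block.

A has Jordan form
J =
  [2, 1]
  [0, 2]
(up to reordering of blocks).

Per-block formulas:
  For a 2×2 Jordan block J_2(2): exp(t · J_2(2)) = e^(2t)·(I + t·N), where N is the 2×2 nilpotent shift.

After assembling e^{tJ} and conjugating by P, we get:

e^{tA} =
  [-t*exp(2*t) + exp(2*t), t*exp(2*t)]
  [-t*exp(2*t), t*exp(2*t) + exp(2*t)]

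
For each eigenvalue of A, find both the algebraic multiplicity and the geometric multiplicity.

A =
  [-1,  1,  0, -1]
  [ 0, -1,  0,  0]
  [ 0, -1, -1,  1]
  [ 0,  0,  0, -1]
λ = -1: alg = 4, geom = 3

Step 1 — factor the characteristic polynomial to read off the algebraic multiplicities:
  χ_A(x) = (x + 1)^4

Step 2 — compute geometric multiplicities via the rank-nullity identity g(λ) = n − rank(A − λI):
  rank(A − (-1)·I) = 1, so dim ker(A − (-1)·I) = n − 1 = 3

Summary:
  λ = -1: algebraic multiplicity = 4, geometric multiplicity = 3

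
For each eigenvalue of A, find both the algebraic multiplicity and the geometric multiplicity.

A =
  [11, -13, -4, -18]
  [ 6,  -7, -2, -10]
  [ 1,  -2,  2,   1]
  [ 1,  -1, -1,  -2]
λ = 1: alg = 4, geom = 2

Step 1 — factor the characteristic polynomial to read off the algebraic multiplicities:
  χ_A(x) = (x - 1)^4

Step 2 — compute geometric multiplicities via the rank-nullity identity g(λ) = n − rank(A − λI):
  rank(A − (1)·I) = 2, so dim ker(A − (1)·I) = n − 2 = 2

Summary:
  λ = 1: algebraic multiplicity = 4, geometric multiplicity = 2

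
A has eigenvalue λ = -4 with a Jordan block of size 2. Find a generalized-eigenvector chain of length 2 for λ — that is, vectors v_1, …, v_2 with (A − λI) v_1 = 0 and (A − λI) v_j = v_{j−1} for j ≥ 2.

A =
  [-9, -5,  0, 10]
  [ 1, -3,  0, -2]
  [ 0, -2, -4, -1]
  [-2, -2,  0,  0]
A Jordan chain for λ = -4 of length 2:
v_1 = (-5, 1, 0, -2)ᵀ
v_2 = (1, 0, 0, 0)ᵀ

Let N = A − (-4)·I. We want v_2 with N^2 v_2 = 0 but N^1 v_2 ≠ 0; then v_{j-1} := N · v_j for j = 2, …, 2.

Pick v_2 = (1, 0, 0, 0)ᵀ.
Then v_1 = N · v_2 = (-5, 1, 0, -2)ᵀ.

Sanity check: (A − (-4)·I) v_1 = (0, 0, 0, 0)ᵀ = 0. ✓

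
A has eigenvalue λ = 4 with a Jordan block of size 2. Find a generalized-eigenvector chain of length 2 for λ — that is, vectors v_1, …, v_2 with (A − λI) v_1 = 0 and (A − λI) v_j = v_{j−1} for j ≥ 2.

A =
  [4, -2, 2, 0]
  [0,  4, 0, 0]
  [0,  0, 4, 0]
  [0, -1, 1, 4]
A Jordan chain for λ = 4 of length 2:
v_1 = (-2, 0, 0, -1)ᵀ
v_2 = (0, 1, 0, 0)ᵀ

Let N = A − (4)·I. We want v_2 with N^2 v_2 = 0 but N^1 v_2 ≠ 0; then v_{j-1} := N · v_j for j = 2, …, 2.

Pick v_2 = (0, 1, 0, 0)ᵀ.
Then v_1 = N · v_2 = (-2, 0, 0, -1)ᵀ.

Sanity check: (A − (4)·I) v_1 = (0, 0, 0, 0)ᵀ = 0. ✓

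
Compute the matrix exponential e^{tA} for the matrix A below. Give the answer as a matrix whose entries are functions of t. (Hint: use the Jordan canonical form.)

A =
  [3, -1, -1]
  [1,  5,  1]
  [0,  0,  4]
e^{tA} =
  [-t*exp(4*t) + exp(4*t), -t*exp(4*t), -t*exp(4*t)]
  [t*exp(4*t), t*exp(4*t) + exp(4*t), t*exp(4*t)]
  [0, 0, exp(4*t)]

Strategy: write A = P · J · P⁻¹ where J is a Jordan canonical form, so e^{tA} = P · e^{tJ} · P⁻¹, and e^{tJ} can be computed block-by-block.

A has Jordan form
J =
  [4, 1, 0]
  [0, 4, 0]
  [0, 0, 4]
(up to reordering of blocks).

Per-block formulas:
  For a 1×1 block at λ = 4: exp(t · [4]) = [e^(4t)].
  For a 2×2 Jordan block J_2(4): exp(t · J_2(4)) = e^(4t)·(I + t·N), where N is the 2×2 nilpotent shift.

After assembling e^{tJ} and conjugating by P, we get:

e^{tA} =
  [-t*exp(4*t) + exp(4*t), -t*exp(4*t), -t*exp(4*t)]
  [t*exp(4*t), t*exp(4*t) + exp(4*t), t*exp(4*t)]
  [0, 0, exp(4*t)]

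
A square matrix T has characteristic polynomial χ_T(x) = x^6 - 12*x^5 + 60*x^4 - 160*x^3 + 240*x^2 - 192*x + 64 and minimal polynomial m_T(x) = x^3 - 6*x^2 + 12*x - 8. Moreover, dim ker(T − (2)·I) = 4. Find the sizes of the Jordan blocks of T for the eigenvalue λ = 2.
Block sizes for λ = 2: [3, 1, 1, 1]

Step 1 — from the characteristic polynomial, algebraic multiplicity of λ = 2 is 6. From dim ker(T − (2)·I) = 4, there are exactly 4 Jordan blocks for λ = 2.
Step 2 — from the minimal polynomial, the factor (x − 2)^3 tells us the largest block for λ = 2 has size 3.
Step 3 — with total size 6, 4 blocks, and largest block 3, the block sizes (in nonincreasing order) are [3, 1, 1, 1].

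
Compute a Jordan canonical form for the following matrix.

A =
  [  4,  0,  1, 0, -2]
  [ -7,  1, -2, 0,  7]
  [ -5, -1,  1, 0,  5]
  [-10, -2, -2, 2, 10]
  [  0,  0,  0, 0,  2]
J_3(2) ⊕ J_1(2) ⊕ J_1(2)

The characteristic polynomial is
  det(x·I − A) = x^5 - 10*x^4 + 40*x^3 - 80*x^2 + 80*x - 32 = (x - 2)^5

Eigenvalues and multiplicities (the geometric multiplicity of λ is n − rank(A − λI), which equals the number of Jordan blocks for λ):
  λ = 2: algebraic multiplicity = 5, geometric multiplicity = 3

Determining the block sizes for each eigenvalue:
  λ = 2: with am = 5 and gm = 3, the partition is not yet determined (e.g. several partitions of 5 into 3 parts exist). Let N = A − (2)·I. Computing rank(N^1) = 2, rank(N^2) = 1, rank(N^3) = 0; the number of blocks of size ≥ j is rank(N^{j−1}) − rank(N^j), giving [3, 1, 1]. So we have 1 block(s) of size 3, 2 block(s) of size 1 → block sizes [3, 1, 1]

Assembling the blocks gives a Jordan form
J =
  [2, 1, 0, 0, 0]
  [0, 2, 1, 0, 0]
  [0, 0, 2, 0, 0]
  [0, 0, 0, 2, 0]
  [0, 0, 0, 0, 2]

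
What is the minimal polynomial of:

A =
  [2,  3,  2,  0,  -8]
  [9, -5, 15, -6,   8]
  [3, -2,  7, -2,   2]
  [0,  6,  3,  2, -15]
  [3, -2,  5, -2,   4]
x^3 - 6*x^2 + 12*x - 8

The characteristic polynomial is χ_A(x) = (x - 2)^5, so the eigenvalues are known. The minimal polynomial is
  m_A(x) = Π_λ (x − λ)^{k_λ}
where k_λ is the size of the *largest* Jordan block for λ (equivalently, the smallest k with (A − λI)^k v = 0 for every generalised eigenvector v of λ).

  λ = 2: largest Jordan block has size 3, contributing (x − 2)^3

So m_A(x) = (x - 2)^3 = x^3 - 6*x^2 + 12*x - 8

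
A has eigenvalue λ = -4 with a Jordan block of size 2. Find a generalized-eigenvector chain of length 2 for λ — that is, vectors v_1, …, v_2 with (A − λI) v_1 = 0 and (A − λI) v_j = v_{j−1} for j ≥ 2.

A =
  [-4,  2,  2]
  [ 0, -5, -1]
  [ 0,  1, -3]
A Jordan chain for λ = -4 of length 2:
v_1 = (2, -1, 1)ᵀ
v_2 = (0, 1, 0)ᵀ

Let N = A − (-4)·I. We want v_2 with N^2 v_2 = 0 but N^1 v_2 ≠ 0; then v_{j-1} := N · v_j for j = 2, …, 2.

Pick v_2 = (0, 1, 0)ᵀ.
Then v_1 = N · v_2 = (2, -1, 1)ᵀ.

Sanity check: (A − (-4)·I) v_1 = (0, 0, 0)ᵀ = 0. ✓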